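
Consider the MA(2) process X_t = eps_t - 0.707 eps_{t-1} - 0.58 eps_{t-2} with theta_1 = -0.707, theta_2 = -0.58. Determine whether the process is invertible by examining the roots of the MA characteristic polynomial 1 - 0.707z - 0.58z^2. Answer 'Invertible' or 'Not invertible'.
\text{Not invertible}

The MA(q) characteristic polynomial is P(z) = 1 - 0.707z - 0.58z^2.
Invertibility requires all roots to lie outside the unit circle, i.e. |z| > 1 for every root.
Set 1 + (-0.707) z + (-0.58) z^2 = 0, i.e. a z^2 + b z + c = 0 with a = -0.58, b = -0.707, c = 1.
Discriminant D = b^2 - 4ac = (-0.707)^2 - 4*(-0.58)*1 = 0.499849 - (-2.32) = 2.819849.
D >= 0, so the roots are real: z = (-b +/- sqrt(D)) / (2a) = (0.707 +/- 1.679241) / (-1.16).
  z_1 = (0.707 + 1.679241) / (-1.16) = -2.0571,   |z_1| = 2.0571.
  z_2 = (0.707 - 1.679241) / (-1.16) = 0.8381,   |z_2| = 0.8381.
Moduli of all roots: 2.0571, 0.8381.
All moduli strictly greater than 1? No.
Verdict: Not invertible.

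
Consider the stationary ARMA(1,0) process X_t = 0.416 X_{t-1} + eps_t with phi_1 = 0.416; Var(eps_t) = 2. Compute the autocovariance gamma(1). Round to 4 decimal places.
\gamma(1) = 1.0061

Multiply the model equation by X_{t-k} and take expectations. With theta_0 = psi_0 = 1 and psi_j the MA(infinity) weights, this gives
  gamma(k) - sum_i phi_i gamma(k-i) = c_k,
  c_k = sigma^2 * sum_{j=k..q} theta_j psi_{j-k}   (c_k = 0 for k > q),
using gamma(-m) = gamma(m).
Pure AR (q = 0): c_0 = sigma^2 = 2, c_k = 0 for k >= 1.
Equations for k = 0 and k = 1 (AR order 1):
  gamma(0) = phi_1 gamma(1) + c_0
  gamma(1) = phi_1 gamma(0) + c_1
Substituting the second into the first: gamma(0) (1 - phi_1^2) = c_0 + phi_1 c_1, so
  gamma(0) = c_0 / (1 - phi_1^2) = 2 / (1 - (0.416)^2) = 2 / 0.826944 = 2.418543.
  gamma(1) = phi_1 gamma(0) = (0.416)(2.418543) = 1.006114.
Therefore gamma(1) = 1.0061 (to 4 decimal places).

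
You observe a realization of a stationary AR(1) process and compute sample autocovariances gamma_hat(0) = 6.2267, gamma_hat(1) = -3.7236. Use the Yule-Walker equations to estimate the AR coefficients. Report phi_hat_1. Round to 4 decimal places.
\hat\phi_{1} = -0.5980

The Yule-Walker equations for an AR(p) process read, in matrix form,
  Gamma_p phi = r_p,   with   (Gamma_p)_{ij} = gamma(|i - j|),
                       (r_p)_i = gamma(i),   i,j = 1..p.
Substitute the sample gammas (Toeplitz matrix and right-hand side of size 1):
  Gamma_p = [[6.2267]]
  r_p     = [-3.7236]
With p = 1 this is the single equation gamma(0) phi_1 = gamma(1):
  phi_hat_1 = gamma(1) / gamma(0) = -3.7236 / 6.2267 = -0.5980.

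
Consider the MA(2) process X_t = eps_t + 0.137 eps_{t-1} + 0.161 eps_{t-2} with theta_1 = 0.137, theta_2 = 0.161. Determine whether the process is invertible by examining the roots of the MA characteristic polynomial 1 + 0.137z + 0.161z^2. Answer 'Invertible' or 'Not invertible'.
\text{Invertible}

The MA(q) characteristic polynomial is P(z) = 1 + 0.137z + 0.161z^2.
Invertibility requires all roots to lie outside the unit circle, i.e. |z| > 1 for every root.
Set 1 + (0.137) z + (0.161) z^2 = 0, i.e. a z^2 + b z + c = 0 with a = 0.161, b = 0.137, c = 1.
Discriminant D = b^2 - 4ac = (0.137)^2 - 4*(0.161)*1 = 0.018769 - (0.644) = -0.625231.
D < 0, so the roots are the complex-conjugate pair z = (-b +/- i sqrt(-D)) / (2a) = -0.4255 +/- 2.4556i.
For a conjugate pair |z|^2 = z * conj(z) = (product of roots) = c/a = 1/(0.161) = 6.21118, so |z| = sqrt(6.21118) = 2.4922 for both roots.
Moduli of all roots: 2.4922, 2.4922.
All moduli strictly greater than 1? Yes.
Verdict: Invertible.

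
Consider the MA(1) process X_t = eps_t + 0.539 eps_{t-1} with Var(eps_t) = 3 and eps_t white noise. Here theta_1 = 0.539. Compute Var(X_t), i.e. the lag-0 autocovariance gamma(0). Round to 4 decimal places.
\gamma(0) = 3.8716

For an MA(q) process X_t = eps_t + sum_i theta_i eps_{t-i} with
Var(eps_t) = sigma^2, the variance is
  gamma(0) = sigma^2 * (1 + sum_i theta_i^2).
  sum_i theta_i^2 = (0.539)^2 = 0.290521.
  gamma(0) = 3 * (1 + 0.290521) = 3 * 1.290521 = 3.871563, which rounds to 3.8716.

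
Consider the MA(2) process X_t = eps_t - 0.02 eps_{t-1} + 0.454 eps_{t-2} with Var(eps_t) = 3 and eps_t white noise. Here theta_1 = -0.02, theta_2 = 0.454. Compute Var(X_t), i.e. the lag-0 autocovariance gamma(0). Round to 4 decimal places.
\gamma(0) = 3.6195

For an MA(q) process X_t = eps_t + sum_i theta_i eps_{t-i} with
Var(eps_t) = sigma^2, the variance is
  gamma(0) = sigma^2 * (1 + sum_i theta_i^2).
  sum_i theta_i^2 = (-0.02)^2 + (0.454)^2 = 0.0004 + 0.206116 = 0.206516.
  gamma(0) = 3 * (1 + 0.206516) = 3 * 1.206516 = 3.619548, which rounds to 3.6195.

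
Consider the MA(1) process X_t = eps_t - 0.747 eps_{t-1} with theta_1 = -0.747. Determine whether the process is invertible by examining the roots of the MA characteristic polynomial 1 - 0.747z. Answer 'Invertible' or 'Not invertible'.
\text{Invertible}

The MA(q) characteristic polynomial is P(z) = 1 - 0.747z.
Invertibility requires all roots to lie outside the unit circle, i.e. |z| > 1 for every root.
This is linear in z: 1 + (-0.747) z = 0  =>  z = -1/(-0.747) = 1.338688,  |z| = 1.338688.
Moduli of all roots: 1.3387.
All moduli strictly greater than 1? Yes.
Verdict: Invertible.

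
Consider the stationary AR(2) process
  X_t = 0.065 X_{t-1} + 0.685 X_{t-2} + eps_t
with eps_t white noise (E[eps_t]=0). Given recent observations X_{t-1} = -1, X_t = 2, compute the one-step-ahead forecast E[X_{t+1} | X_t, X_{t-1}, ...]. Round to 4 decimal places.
E[X_{t+1} \mid \mathcal F_t] = -0.5550

For an AR(p) model X_t = c + sum_i phi_i X_{t-i} + eps_t, the
one-step-ahead conditional mean is
  E[X_{t+1} | X_t, ...] = c + sum_i phi_i X_{t+1-i}.
Substitute known values:
  E[X_{t+1} | ...] = (0.065) * (2) + (0.685) * (-1)
                   = -0.5550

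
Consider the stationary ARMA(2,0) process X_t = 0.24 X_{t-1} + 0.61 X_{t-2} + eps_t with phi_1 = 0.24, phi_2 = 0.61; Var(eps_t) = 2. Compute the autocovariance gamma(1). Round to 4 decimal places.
\gamma(1) = 3.1549

Multiply the model equation by X_{t-k} and take expectations. With theta_0 = psi_0 = 1 and psi_j the MA(infinity) weights, this gives
  gamma(k) - sum_i phi_i gamma(k-i) = c_k,
  c_k = sigma^2 * sum_{j=k..q} theta_j psi_{j-k}   (c_k = 0 for k > q),
using gamma(-m) = gamma(m).
Pure AR (q = 0): c_0 = sigma^2 = 2, c_k = 0 for k >= 1.
Equations for k = 0, 1, 2 (AR order 2, c_2 = 0):
  (E0) gamma(0) = phi_1 gamma(1) + phi_2 gamma(2) + c_0
  (E1) gamma(1) = phi_1 gamma(0) + phi_2 gamma(1) + c_1
  (E2) gamma(2) = phi_1 gamma(1) + phi_2 gamma(0)
From (E1): gamma(1) = A gamma(0) + B with
  A = phi_1 / (1 - phi_2) = 0.24 / 0.39 = 0.615385,   B = c_1 / (1 - phi_2) = 0 / 0.39 = 0.
Insert (E2) into (E0): gamma(0) (1 - phi_2^2) = phi_1 (1 + phi_2) gamma(1) + c_0.
  phi_1 (1 + phi_2) = (0.24)(1.61) = 0.3864,   1 - phi_2^2 = 0.6279.
Replace gamma(1) by A gamma(0) + B and collect gamma(0):
  gamma(0) [0.6279 - (0.3864)(0.615385)] = c_0 = 2
  gamma(0) * 0.390115 = 2
  gamma(0) = 2 / 0.390115 = 5.126688.
  gamma(1) = A gamma(0) = (0.615385)(5.126688) = 3.154885.
Therefore gamma(1) = 3.1549 (to 4 decimal places).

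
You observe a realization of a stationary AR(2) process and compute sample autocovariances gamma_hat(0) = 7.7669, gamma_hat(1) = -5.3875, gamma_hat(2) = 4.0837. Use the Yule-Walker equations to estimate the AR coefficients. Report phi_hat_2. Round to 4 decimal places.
\hat\phi_{2} = 0.0860

The Yule-Walker equations for an AR(p) process read, in matrix form,
  Gamma_p phi = r_p,   with   (Gamma_p)_{ij} = gamma(|i - j|),
                       (r_p)_i = gamma(i),   i,j = 1..p.
Substitute the sample gammas (Toeplitz matrix and right-hand side of size 2):
  Gamma_p = [[7.7669, -5.3875], [-5.3875, 7.7669]]
  r_p     = [-5.3875, 4.0837]
Written out:
  7.7669 phi_1 - 5.3875 phi_2 = -5.3875
  -5.3875 phi_1 + 7.7669 phi_2 = 4.0837
Solve by Cramer's rule:
  det = gamma(0)^2 - gamma(1)^2 = (7.7669)^2 - (-5.3875)^2 = 60.32473561 - 29.02515625 = 31.29957936
  phi_hat_1 = [gamma(1) gamma(0) - gamma(1) gamma(2)] / det = [(-5.3875)(7.7669) - (-5.3875)(4.0837)] / 31.29957936 = -19.84324 / 31.29957936 = -0.634
  phi_hat_2 = [gamma(0) gamma(2) - gamma(1)^2] / det = [(7.7669)(4.0837) - (-5.3875)^2] / 31.29957936 = 2.69253328 / 31.29957936 = 0.086
So phi_hat = [-0.6340, 0.0860].
Therefore phi_hat_2 = 0.0860.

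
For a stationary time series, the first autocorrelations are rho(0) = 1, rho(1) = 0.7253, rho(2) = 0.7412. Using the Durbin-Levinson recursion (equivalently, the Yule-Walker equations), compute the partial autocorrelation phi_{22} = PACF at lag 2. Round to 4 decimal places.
\phi_{22} = 0.4539

The PACF at lag k is phi_{kk}, the last component of the solution
to the Yule-Walker system G_k phi = r_k where
  (G_k)_{ij} = rho(|i - j|), (r_k)_i = rho(i), i,j = 1..k.
Equivalently, Durbin-Levinson gives phi_{kk} iteratively:
  phi_{11} = rho(1)
  phi_{kk} = [rho(k) - sum_{j=1..k-1} phi_{k-1,j} rho(k-j)]
            / [1 - sum_{j=1..k-1} phi_{k-1,j} rho(j)],
  phi_{k,j} = phi_{k-1,j} - phi_{kk} phi_{k-1,k-j},  j = 1..k-1.
Step k = 1:
  phi_11 = rho(1) = 0.7253.
Step k = 2:
  phi_22 = [rho(2) - phi_11 rho(1)] / [1 - phi_11 rho(1)] = [0.7412 - (0.7253)(0.7253)] / [1 - (0.7253)(0.7253)]
         = 0.21513991 / 0.47393991 = 0.4539.
Therefore phi_{22} = 0.4539.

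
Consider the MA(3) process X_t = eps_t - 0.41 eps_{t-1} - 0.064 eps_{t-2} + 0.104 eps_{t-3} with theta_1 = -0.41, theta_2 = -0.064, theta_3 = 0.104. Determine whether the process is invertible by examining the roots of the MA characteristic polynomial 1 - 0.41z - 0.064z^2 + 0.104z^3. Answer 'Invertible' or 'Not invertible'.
\text{Invertible}

The MA(q) characteristic polynomial is P(z) = 1 - 0.41z - 0.064z^2 + 0.104z^3.
Invertibility requires all roots to lie outside the unit circle, i.e. |z| > 1 for every root.
Degree 3: look for a simple real root z0 first, then factor out (1 - z/z0) and solve the remaining quadratic.
Testing z0 = -2.5: P(-2.5) = 1 + (-0.41)(-2.5) + (-0.064)(-2.5)^2 + (0.104)(-2.5)^3
  = 1 + (1.025) + (-0.4) + (-1.625) = 0.  So z_0 = -2.5 is a root, |z_0| = 2.5.
Divide out the factor (1 + 0.4 z) = (1 - z/z0) (since 1/z0 = -0.4):
  P(z) = (1 + 0.4 z)(1 + (-0.81) z + (0.26) z^2)
  [check: z-coef -0.81 - (-0.4) = -0.41; z^2-coef 0.26 - (-0.4)(-0.81) = -0.064; z^3-coef -(-0.4)(0.26) = 0.104.]
Remaining roots from the quadratic factor 1 + (-0.81) z + (0.26) z^2:
  Set 1 + (-0.81) z + (0.26) z^2 = 0, i.e. a z^2 + b z + c = 0 with a = 0.26, b = -0.81, c = 1.
  Discriminant D = b^2 - 4ac = (-0.81)^2 - 4*(0.26)*1 = 0.6561 - (1.04) = -0.3839.
  D < 0, so the roots are the complex-conjugate pair z = (-b +/- i sqrt(-D)) / (2a) = 1.5577 +/- 1.1915i.
  For a conjugate pair |z|^2 = z * conj(z) = (product of roots) = c/a = 1/(0.26) = 3.846154, so |z| = sqrt(3.846154) = 1.9612 for both roots.
Moduli of all roots: 2.5000, 1.9612, 1.9612.
All moduli strictly greater than 1? Yes.
Verdict: Invertible.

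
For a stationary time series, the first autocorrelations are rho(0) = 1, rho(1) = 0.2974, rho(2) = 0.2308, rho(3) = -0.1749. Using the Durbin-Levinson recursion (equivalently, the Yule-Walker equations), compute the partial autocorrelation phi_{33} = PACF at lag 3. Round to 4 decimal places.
\phi_{33} = -0.3140

The PACF at lag k is phi_{kk}, the last component of the solution
to the Yule-Walker system G_k phi = r_k where
  (G_k)_{ij} = rho(|i - j|), (r_k)_i = rho(i), i,j = 1..k.
Equivalently, Durbin-Levinson gives phi_{kk} iteratively:
  phi_{11} = rho(1)
  phi_{kk} = [rho(k) - sum_{j=1..k-1} phi_{k-1,j} rho(k-j)]
            / [1 - sum_{j=1..k-1} phi_{k-1,j} rho(j)],
  phi_{k,j} = phi_{k-1,j} - phi_{kk} phi_{k-1,k-j},  j = 1..k-1.
Step k = 1:
  phi_11 = rho(1) = 0.2974.
Step k = 2:
  phi_22 = [rho(2) - phi_11 rho(1)] / [1 - phi_11 rho(1)] = [0.2308 - (0.2974)(0.2974)] / [1 - (0.2974)(0.2974)]
         = 0.14235324 / 0.91155324 = 0.156166.
  Update: phi_21 = phi_11 - phi_22 phi_11 = 0.2974 - (0.156166)(0.2974) = 0.250956.
Step k = 3:
  phi_33 = [rho(3) - phi_21 rho(2) - phi_22 rho(1)] / [1 - phi_21 rho(1) - phi_22 rho(2)]
    numerator   = -0.1749 - (0.250956)(0.2308) - (0.156166)(0.2974) = -0.27926437
    denominator = 1 - (0.250956)(0.2974) - (0.156166)(0.2308) = 0.88932256
  phi_33 = -0.27926437 / 0.88932256 = -0.314.
Therefore phi_{33} = -0.3140.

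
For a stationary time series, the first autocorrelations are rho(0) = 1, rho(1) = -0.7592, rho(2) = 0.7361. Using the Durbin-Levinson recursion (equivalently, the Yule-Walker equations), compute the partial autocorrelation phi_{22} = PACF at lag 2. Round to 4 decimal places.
\phi_{22} = 0.3770

The PACF at lag k is phi_{kk}, the last component of the solution
to the Yule-Walker system G_k phi = r_k where
  (G_k)_{ij} = rho(|i - j|), (r_k)_i = rho(i), i,j = 1..k.
Equivalently, Durbin-Levinson gives phi_{kk} iteratively:
  phi_{11} = rho(1)
  phi_{kk} = [rho(k) - sum_{j=1..k-1} phi_{k-1,j} rho(k-j)]
            / [1 - sum_{j=1..k-1} phi_{k-1,j} rho(j)],
  phi_{k,j} = phi_{k-1,j} - phi_{kk} phi_{k-1,k-j},  j = 1..k-1.
Step k = 1:
  phi_11 = rho(1) = -0.7592.
Step k = 2:
  phi_22 = [rho(2) - phi_11 rho(1)] / [1 - phi_11 rho(1)] = [0.7361 - (-0.7592)(-0.7592)] / [1 - (-0.7592)(-0.7592)]
         = 0.15971536 / 0.42361536 = 0.377.
Therefore phi_{22} = 0.3770.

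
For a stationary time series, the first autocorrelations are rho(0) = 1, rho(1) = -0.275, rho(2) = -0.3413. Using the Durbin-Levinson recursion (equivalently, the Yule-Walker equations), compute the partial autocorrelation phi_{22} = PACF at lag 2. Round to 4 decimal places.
\phi_{22} = -0.4510

The PACF at lag k is phi_{kk}, the last component of the solution
to the Yule-Walker system G_k phi = r_k where
  (G_k)_{ij} = rho(|i - j|), (r_k)_i = rho(i), i,j = 1..k.
Equivalently, Durbin-Levinson gives phi_{kk} iteratively:
  phi_{11} = rho(1)
  phi_{kk} = [rho(k) - sum_{j=1..k-1} phi_{k-1,j} rho(k-j)]
            / [1 - sum_{j=1..k-1} phi_{k-1,j} rho(j)],
  phi_{k,j} = phi_{k-1,j} - phi_{kk} phi_{k-1,k-j},  j = 1..k-1.
Step k = 1:
  phi_11 = rho(1) = -0.275.
Step k = 2:
  phi_22 = [rho(2) - phi_11 rho(1)] / [1 - phi_11 rho(1)] = [-0.3413 - (-0.275)(-0.275)] / [1 - (-0.275)(-0.275)]
         = -0.416925 / 0.924375 = -0.451.
Therefore phi_{22} = -0.4510.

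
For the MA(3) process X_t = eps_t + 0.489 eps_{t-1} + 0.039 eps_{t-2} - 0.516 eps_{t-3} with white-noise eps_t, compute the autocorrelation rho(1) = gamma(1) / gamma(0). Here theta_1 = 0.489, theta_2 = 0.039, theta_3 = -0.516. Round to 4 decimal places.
\rho(1) = 0.3238

For an MA(q) process with theta_0 = 1, the autocovariance is
  gamma(k) = sigma^2 * sum_{i=0..q-k} theta_i * theta_{i+k},
and rho(k) = gamma(k) / gamma(0). Sigma^2 cancels.
  numerator   = (1)*(0.489) + (0.489)*(0.039) + (0.039)*(-0.516) = 0.487947.
  denominator = (1)^2 + (0.489)^2 + (0.039)^2 + (-0.516)^2 = 1.506898.
  rho(1) = 0.487947 / 1.506898 = 0.3238.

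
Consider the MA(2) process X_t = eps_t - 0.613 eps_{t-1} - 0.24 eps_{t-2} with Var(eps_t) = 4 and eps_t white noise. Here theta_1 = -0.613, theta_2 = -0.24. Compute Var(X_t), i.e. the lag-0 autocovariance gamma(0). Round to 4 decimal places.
\gamma(0) = 5.7335

For an MA(q) process X_t = eps_t + sum_i theta_i eps_{t-i} with
Var(eps_t) = sigma^2, the variance is
  gamma(0) = sigma^2 * (1 + sum_i theta_i^2).
  sum_i theta_i^2 = (-0.613)^2 + (-0.24)^2 = 0.375769 + 0.0576 = 0.433369.
  gamma(0) = 4 * (1 + 0.433369) = 4 * 1.433369 = 5.733476, which rounds to 5.7335.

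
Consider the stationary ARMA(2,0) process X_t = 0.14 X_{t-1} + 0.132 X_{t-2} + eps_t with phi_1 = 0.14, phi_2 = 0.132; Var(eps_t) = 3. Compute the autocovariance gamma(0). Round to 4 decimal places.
\gamma(0) = 3.1347

Multiply the model equation by X_{t-k} and take expectations. With theta_0 = psi_0 = 1 and psi_j the MA(infinity) weights, this gives
  gamma(k) - sum_i phi_i gamma(k-i) = c_k,
  c_k = sigma^2 * sum_{j=k..q} theta_j psi_{j-k}   (c_k = 0 for k > q),
using gamma(-m) = gamma(m).
Pure AR (q = 0): c_0 = sigma^2 = 3, c_k = 0 for k >= 1.
Equations for k = 0, 1, 2 (AR order 2, c_2 = 0):
  (E0) gamma(0) = phi_1 gamma(1) + phi_2 gamma(2) + c_0
  (E1) gamma(1) = phi_1 gamma(0) + phi_2 gamma(1) + c_1
  (E2) gamma(2) = phi_1 gamma(1) + phi_2 gamma(0)
From (E1): gamma(1) = A gamma(0) + B with
  A = phi_1 / (1 - phi_2) = 0.14 / 0.868 = 0.16129,   B = c_1 / (1 - phi_2) = 0 / 0.868 = 0.
Insert (E2) into (E0): gamma(0) (1 - phi_2^2) = phi_1 (1 + phi_2) gamma(1) + c_0.
  phi_1 (1 + phi_2) = (0.14)(1.132) = 0.15848,   1 - phi_2^2 = 0.982576.
Replace gamma(1) by A gamma(0) + B and collect gamma(0):
  gamma(0) [0.982576 - (0.15848)(0.16129)] = c_0 = 3
  gamma(0) * 0.957015 = 3
  gamma(0) = 3 / 0.957015 = 3.134748.
Therefore gamma(0) = 3.1347 (to 4 decimal places).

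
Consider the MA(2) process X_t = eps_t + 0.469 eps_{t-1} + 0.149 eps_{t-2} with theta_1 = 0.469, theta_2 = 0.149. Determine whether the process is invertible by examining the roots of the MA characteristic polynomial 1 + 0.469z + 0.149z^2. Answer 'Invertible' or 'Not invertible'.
\text{Invertible}

The MA(q) characteristic polynomial is P(z) = 1 + 0.469z + 0.149z^2.
Invertibility requires all roots to lie outside the unit circle, i.e. |z| > 1 for every root.
Set 1 + (0.469) z + (0.149) z^2 = 0, i.e. a z^2 + b z + c = 0 with a = 0.149, b = 0.469, c = 1.
Discriminant D = b^2 - 4ac = (0.469)^2 - 4*(0.149)*1 = 0.219961 - (0.596) = -0.376039.
D < 0, so the roots are the complex-conjugate pair z = (-b +/- i sqrt(-D)) / (2a) = -1.5738 +/- 2.0578i.
For a conjugate pair |z|^2 = z * conj(z) = (product of roots) = c/a = 1/(0.149) = 6.711409, so |z| = sqrt(6.711409) = 2.5906 for both roots.
Moduli of all roots: 2.5906, 2.5906.
All moduli strictly greater than 1? Yes.
Verdict: Invertible.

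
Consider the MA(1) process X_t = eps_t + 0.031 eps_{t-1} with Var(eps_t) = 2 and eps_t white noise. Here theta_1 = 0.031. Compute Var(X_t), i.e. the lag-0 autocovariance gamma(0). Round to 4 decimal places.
\gamma(0) = 2.0019

For an MA(q) process X_t = eps_t + sum_i theta_i eps_{t-i} with
Var(eps_t) = sigma^2, the variance is
  gamma(0) = sigma^2 * (1 + sum_i theta_i^2).
  sum_i theta_i^2 = (0.031)^2 = 0.000961.
  gamma(0) = 2 * (1 + 0.000961) = 2 * 1.000961 = 2.001922, which rounds to 2.0019.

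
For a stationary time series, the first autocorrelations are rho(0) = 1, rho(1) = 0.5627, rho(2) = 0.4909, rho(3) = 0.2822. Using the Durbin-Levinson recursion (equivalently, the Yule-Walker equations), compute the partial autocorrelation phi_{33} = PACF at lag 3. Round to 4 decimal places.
\phi_{33} = -0.1050

The PACF at lag k is phi_{kk}, the last component of the solution
to the Yule-Walker system G_k phi = r_k where
  (G_k)_{ij} = rho(|i - j|), (r_k)_i = rho(i), i,j = 1..k.
Equivalently, Durbin-Levinson gives phi_{kk} iteratively:
  phi_{11} = rho(1)
  phi_{kk} = [rho(k) - sum_{j=1..k-1} phi_{k-1,j} rho(k-j)]
            / [1 - sum_{j=1..k-1} phi_{k-1,j} rho(j)],
  phi_{k,j} = phi_{k-1,j} - phi_{kk} phi_{k-1,k-j},  j = 1..k-1.
Step k = 1:
  phi_11 = rho(1) = 0.5627.
Step k = 2:
  phi_22 = [rho(2) - phi_11 rho(1)] / [1 - phi_11 rho(1)] = [0.4909 - (0.5627)(0.5627)] / [1 - (0.5627)(0.5627)]
         = 0.17426871 / 0.68336871 = 0.255014.
  Update: phi_21 = phi_11 - phi_22 phi_11 = 0.5627 - (0.255014)(0.5627) = 0.419204.
Step k = 3:
  phi_33 = [rho(3) - phi_21 rho(2) - phi_22 rho(1)] / [1 - phi_21 rho(1) - phi_22 rho(2)]
    numerator   = 0.2822 - (0.419204)(0.4909) - (0.255014)(0.5627) = -0.06708349
    denominator = 1 - (0.419204)(0.5627) - (0.255014)(0.4909) = 0.63892772
  phi_33 = -0.06708349 / 0.63892772 = -0.105.
Therefore phi_{33} = -0.1050.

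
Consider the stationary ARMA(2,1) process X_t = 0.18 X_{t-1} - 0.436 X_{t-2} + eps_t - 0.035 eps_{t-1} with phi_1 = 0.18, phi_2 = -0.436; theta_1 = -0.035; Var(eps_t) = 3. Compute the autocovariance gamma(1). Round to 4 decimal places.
\gamma(1) = 0.3950

Multiply the model equation by X_{t-k} and take expectations. With theta_0 = psi_0 = 1 and psi_j the MA(infinity) weights, this gives
  gamma(k) - sum_i phi_i gamma(k-i) = c_k,
  c_k = sigma^2 * sum_{j=k..q} theta_j psi_{j-k}   (c_k = 0 for k > q),
using gamma(-m) = gamma(m).
psi-weights needed (psi_j = theta_j + sum_i phi_i psi_{j-i}):
  psi_1 = theta_1 + phi_1 = -0.035 + (0.18) = 0.145
Right-hand sides:
  c_0 = sigma^2 (1 + theta_1 psi_1) = 3 * (1 + (-0.035)(0.145)) = 3 * 0.994925 = 2.984775
  c_1 = sigma^2 theta_1 = 3 * (-0.035) = -0.105
  c_2 = 0
Equations for k = 0, 1, 2 (AR order 2, c_2 = 0):
  (E0) gamma(0) = phi_1 gamma(1) + phi_2 gamma(2) + c_0
  (E1) gamma(1) = phi_1 gamma(0) + phi_2 gamma(1) + c_1
  (E2) gamma(2) = phi_1 gamma(1) + phi_2 gamma(0)
From (E1): gamma(1) = A gamma(0) + B with
  A = phi_1 / (1 - phi_2) = 0.18 / 1.436 = 0.125348,   B = c_1 / (1 - phi_2) = -0.105 / 1.436 = -0.07312.
Insert (E2) into (E0): gamma(0) (1 - phi_2^2) = phi_1 (1 + phi_2) gamma(1) + c_0.
  phi_1 (1 + phi_2) = (0.18)(0.564) = 0.10152,   1 - phi_2^2 = 0.809904.
Replace gamma(1) by A gamma(0) + B and collect gamma(0):
  gamma(0) [0.809904 - (0.10152)(0.125348)] = (0.10152)(-0.07312) + 2.984775
  gamma(0) * 0.797179 = 2.977352
  gamma(0) = 2.977352 / 0.797179 = 3.734862.
  gamma(1) = A gamma(0) + B = (0.125348)(3.734862) + (-0.07312) = 0.395038.
Therefore gamma(1) = 0.3950 (to 4 decimal places).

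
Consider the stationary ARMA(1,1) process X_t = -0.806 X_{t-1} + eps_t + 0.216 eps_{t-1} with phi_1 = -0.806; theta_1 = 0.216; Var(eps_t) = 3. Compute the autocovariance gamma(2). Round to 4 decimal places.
\gamma(2) = 3.3629

Multiply the model equation by X_{t-k} and take expectations. With theta_0 = psi_0 = 1 and psi_j the MA(infinity) weights, this gives
  gamma(k) - sum_i phi_i gamma(k-i) = c_k,
  c_k = sigma^2 * sum_{j=k..q} theta_j psi_{j-k}   (c_k = 0 for k > q),
using gamma(-m) = gamma(m).
psi-weights needed (psi_j = theta_j + sum_i phi_i psi_{j-i}):
  psi_1 = theta_1 + phi_1 = 0.216 + (-0.806) = -0.59
Right-hand sides:
  c_0 = sigma^2 (1 + theta_1 psi_1) = 3 * (1 + (0.216)(-0.59)) = 3 * 0.87256 = 2.61768
  c_1 = sigma^2 theta_1 = 3 * (0.216) = 0.648
  c_2 = 0
Equations for k = 0 and k = 1 (AR order 1):
  gamma(0) = phi_1 gamma(1) + c_0
  gamma(1) = phi_1 gamma(0) + c_1
Substituting the second into the first: gamma(0) (1 - phi_1^2) = c_0 + phi_1 c_1, so
  gamma(0) = (c_0 + phi_1 c_1) / (1 - phi_1^2) = (2.61768 + (-0.806)(0.648)) / (1 - (-0.806)^2) = 2.095392 / 0.350364 = 5.980614.
  gamma(1) = phi_1 gamma(0) + c_1 = (-0.806)(5.980614) + (0.648) = -4.172375.
For k = 2 (> q): gamma(2) = phi_1 gamma(1) = (-0.806)(-4.172375) = 3.362934.
Therefore gamma(2) = 3.3629 (to 4 decimal places).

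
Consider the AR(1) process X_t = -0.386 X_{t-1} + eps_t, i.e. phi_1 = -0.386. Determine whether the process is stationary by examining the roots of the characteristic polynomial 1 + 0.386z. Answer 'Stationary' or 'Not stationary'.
\text{Stationary}

The AR(p) characteristic polynomial is P(z) = 1 + 0.386z.
Stationarity requires all roots to lie outside the unit circle, i.e. |z| > 1 for every root.
This is linear in z: 1 + (0.386) z = 0  =>  z = -1/(0.386) = -2.590674,  |z| = 2.590674.
Moduli of all roots: 2.5907.
All moduli strictly greater than 1? Yes.
Verdict: Stationary.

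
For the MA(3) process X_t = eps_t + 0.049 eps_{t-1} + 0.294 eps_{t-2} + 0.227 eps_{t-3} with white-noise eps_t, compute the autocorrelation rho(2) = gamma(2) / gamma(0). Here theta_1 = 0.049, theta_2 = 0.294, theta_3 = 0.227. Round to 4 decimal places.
\rho(2) = 0.2676

For an MA(q) process with theta_0 = 1, the autocovariance is
  gamma(k) = sigma^2 * sum_{i=0..q-k} theta_i * theta_{i+k},
and rho(k) = gamma(k) / gamma(0). Sigma^2 cancels.
  numerator   = (1)*(0.294) + (0.049)*(0.227) = 0.305123.
  denominator = (1)^2 + (0.049)^2 + (0.294)^2 + (0.227)^2 = 1.140366.
  rho(2) = 0.305123 / 1.140366 = 0.2676.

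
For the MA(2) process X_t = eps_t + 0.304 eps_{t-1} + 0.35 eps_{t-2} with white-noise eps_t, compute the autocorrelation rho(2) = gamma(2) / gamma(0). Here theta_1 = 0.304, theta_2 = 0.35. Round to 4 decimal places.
\rho(2) = 0.2881

For an MA(q) process with theta_0 = 1, the autocovariance is
  gamma(k) = sigma^2 * sum_{i=0..q-k} theta_i * theta_{i+k},
and rho(k) = gamma(k) / gamma(0). Sigma^2 cancels.
  numerator   = (1)*(0.35) = 0.35.
  denominator = (1)^2 + (0.304)^2 + (0.35)^2 = 1.214916.
  rho(2) = 0.35 / 1.214916 = 0.2881.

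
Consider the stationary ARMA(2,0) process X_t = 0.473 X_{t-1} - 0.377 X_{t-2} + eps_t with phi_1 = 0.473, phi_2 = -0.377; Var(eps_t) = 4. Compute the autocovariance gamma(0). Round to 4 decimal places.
\gamma(0) = 5.2865

Multiply the model equation by X_{t-k} and take expectations. With theta_0 = psi_0 = 1 and psi_j the MA(infinity) weights, this gives
  gamma(k) - sum_i phi_i gamma(k-i) = c_k,
  c_k = sigma^2 * sum_{j=k..q} theta_j psi_{j-k}   (c_k = 0 for k > q),
using gamma(-m) = gamma(m).
Pure AR (q = 0): c_0 = sigma^2 = 4, c_k = 0 for k >= 1.
Equations for k = 0, 1, 2 (AR order 2, c_2 = 0):
  (E0) gamma(0) = phi_1 gamma(1) + phi_2 gamma(2) + c_0
  (E1) gamma(1) = phi_1 gamma(0) + phi_2 gamma(1) + c_1
  (E2) gamma(2) = phi_1 gamma(1) + phi_2 gamma(0)
From (E1): gamma(1) = A gamma(0) + B with
  A = phi_1 / (1 - phi_2) = 0.473 / 1.377 = 0.3435,   B = c_1 / (1 - phi_2) = 0 / 1.377 = 0.
Insert (E2) into (E0): gamma(0) (1 - phi_2^2) = phi_1 (1 + phi_2) gamma(1) + c_0.
  phi_1 (1 + phi_2) = (0.473)(0.623) = 0.294679,   1 - phi_2^2 = 0.857871.
Replace gamma(1) by A gamma(0) + B and collect gamma(0):
  gamma(0) [0.857871 - (0.294679)(0.3435)] = c_0 = 4
  gamma(0) * 0.756649 = 4
  gamma(0) = 4 / 0.756649 = 5.286469.
Therefore gamma(0) = 5.2865 (to 4 decimal places).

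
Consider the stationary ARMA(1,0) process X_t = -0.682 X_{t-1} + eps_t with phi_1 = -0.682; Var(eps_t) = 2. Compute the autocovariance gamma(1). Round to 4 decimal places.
\gamma(1) = -2.5501

Multiply the model equation by X_{t-k} and take expectations. With theta_0 = psi_0 = 1 and psi_j the MA(infinity) weights, this gives
  gamma(k) - sum_i phi_i gamma(k-i) = c_k,
  c_k = sigma^2 * sum_{j=k..q} theta_j psi_{j-k}   (c_k = 0 for k > q),
using gamma(-m) = gamma(m).
Pure AR (q = 0): c_0 = sigma^2 = 2, c_k = 0 for k >= 1.
Equations for k = 0 and k = 1 (AR order 1):
  gamma(0) = phi_1 gamma(1) + c_0
  gamma(1) = phi_1 gamma(0) + c_1
Substituting the second into the first: gamma(0) (1 - phi_1^2) = c_0 + phi_1 c_1, so
  gamma(0) = c_0 / (1 - phi_1^2) = 2 / (1 - (-0.682)^2) = 2 / 0.534876 = 3.739184.
  gamma(1) = phi_1 gamma(0) = (-0.682)(3.739184) = -2.550124.
Therefore gamma(1) = -2.5501 (to 4 decimal places).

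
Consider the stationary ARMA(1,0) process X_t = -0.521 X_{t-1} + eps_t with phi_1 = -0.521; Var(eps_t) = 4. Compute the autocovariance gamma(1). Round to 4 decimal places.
\gamma(1) = -2.8604

Multiply the model equation by X_{t-k} and take expectations. With theta_0 = psi_0 = 1 and psi_j the MA(infinity) weights, this gives
  gamma(k) - sum_i phi_i gamma(k-i) = c_k,
  c_k = sigma^2 * sum_{j=k..q} theta_j psi_{j-k}   (c_k = 0 for k > q),
using gamma(-m) = gamma(m).
Pure AR (q = 0): c_0 = sigma^2 = 4, c_k = 0 for k >= 1.
Equations for k = 0 and k = 1 (AR order 1):
  gamma(0) = phi_1 gamma(1) + c_0
  gamma(1) = phi_1 gamma(0) + c_1
Substituting the second into the first: gamma(0) (1 - phi_1^2) = c_0 + phi_1 c_1, so
  gamma(0) = c_0 / (1 - phi_1^2) = 4 / (1 - (-0.521)^2) = 4 / 0.728559 = 5.49029.
  gamma(1) = phi_1 gamma(0) = (-0.521)(5.49029) = -2.860441.
Therefore gamma(1) = -2.8604 (to 4 decimal places).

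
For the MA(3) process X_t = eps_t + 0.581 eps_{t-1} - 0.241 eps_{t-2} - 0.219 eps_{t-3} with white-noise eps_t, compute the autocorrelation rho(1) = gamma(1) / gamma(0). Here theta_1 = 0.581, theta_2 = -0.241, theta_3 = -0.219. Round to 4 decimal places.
\rho(1) = 0.3420

For an MA(q) process with theta_0 = 1, the autocovariance is
  gamma(k) = sigma^2 * sum_{i=0..q-k} theta_i * theta_{i+k},
and rho(k) = gamma(k) / gamma(0). Sigma^2 cancels.
  numerator   = (1)*(0.581) + (0.581)*(-0.241) + (-0.241)*(-0.219) = 0.493758.
  denominator = (1)^2 + (0.581)^2 + (-0.241)^2 + (-0.219)^2 = 1.443603.
  rho(1) = 0.493758 / 1.443603 = 0.3420.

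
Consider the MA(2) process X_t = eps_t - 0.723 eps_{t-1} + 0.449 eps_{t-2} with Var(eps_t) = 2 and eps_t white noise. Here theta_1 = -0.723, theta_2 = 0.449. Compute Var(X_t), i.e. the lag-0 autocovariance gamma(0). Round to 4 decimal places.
\gamma(0) = 3.4487

For an MA(q) process X_t = eps_t + sum_i theta_i eps_{t-i} with
Var(eps_t) = sigma^2, the variance is
  gamma(0) = sigma^2 * (1 + sum_i theta_i^2).
  sum_i theta_i^2 = (-0.723)^2 + (0.449)^2 = 0.522729 + 0.201601 = 0.72433.
  gamma(0) = 2 * (1 + 0.72433) = 2 * 1.72433 = 3.44866, which rounds to 3.4487.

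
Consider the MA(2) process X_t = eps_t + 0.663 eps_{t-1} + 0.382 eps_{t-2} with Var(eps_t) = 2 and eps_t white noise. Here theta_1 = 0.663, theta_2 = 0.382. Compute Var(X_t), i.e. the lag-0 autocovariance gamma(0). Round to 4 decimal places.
\gamma(0) = 3.1710

For an MA(q) process X_t = eps_t + sum_i theta_i eps_{t-i} with
Var(eps_t) = sigma^2, the variance is
  gamma(0) = sigma^2 * (1 + sum_i theta_i^2).
  sum_i theta_i^2 = (0.663)^2 + (0.382)^2 = 0.439569 + 0.145924 = 0.585493.
  gamma(0) = 2 * (1 + 0.585493) = 2 * 1.585493 = 3.170986, which rounds to 3.1710.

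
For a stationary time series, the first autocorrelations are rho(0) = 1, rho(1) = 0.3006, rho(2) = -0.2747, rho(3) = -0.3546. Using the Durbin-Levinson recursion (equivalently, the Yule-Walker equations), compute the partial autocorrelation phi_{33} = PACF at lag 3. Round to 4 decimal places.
\phi_{33} = -0.1550

The PACF at lag k is phi_{kk}, the last component of the solution
to the Yule-Walker system G_k phi = r_k where
  (G_k)_{ij} = rho(|i - j|), (r_k)_i = rho(i), i,j = 1..k.
Equivalently, Durbin-Levinson gives phi_{kk} iteratively:
  phi_{11} = rho(1)
  phi_{kk} = [rho(k) - sum_{j=1..k-1} phi_{k-1,j} rho(k-j)]
            / [1 - sum_{j=1..k-1} phi_{k-1,j} rho(j)],
  phi_{k,j} = phi_{k-1,j} - phi_{kk} phi_{k-1,k-j},  j = 1..k-1.
Step k = 1:
  phi_11 = rho(1) = 0.3006.
Step k = 2:
  phi_22 = [rho(2) - phi_11 rho(1)] / [1 - phi_11 rho(1)] = [-0.2747 - (0.3006)(0.3006)] / [1 - (0.3006)(0.3006)]
         = -0.36506036 / 0.90963964 = -0.401324.
  Update: phi_21 = phi_11 - phi_22 phi_11 = 0.3006 - (-0.401324)(0.3006) = 0.421238.
Step k = 3:
  phi_33 = [rho(3) - phi_21 rho(2) - phi_22 rho(1)] / [1 - phi_21 rho(1) - phi_22 rho(2)]
    numerator   = -0.3546 - (0.421238)(-0.2747) - (-0.401324)(0.3006) = -0.11824787
    denominator = 1 - (0.421238)(0.3006) - (-0.401324)(-0.2747) = 0.7631321
  phi_33 = -0.11824787 / 0.7631321 = -0.155.
Therefore phi_{33} = -0.1550.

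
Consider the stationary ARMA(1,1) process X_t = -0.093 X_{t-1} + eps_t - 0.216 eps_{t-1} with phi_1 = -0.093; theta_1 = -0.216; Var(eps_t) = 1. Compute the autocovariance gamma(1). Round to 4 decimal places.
\gamma(1) = -0.3180

Multiply the model equation by X_{t-k} and take expectations. With theta_0 = psi_0 = 1 and psi_j the MA(infinity) weights, this gives
  gamma(k) - sum_i phi_i gamma(k-i) = c_k,
  c_k = sigma^2 * sum_{j=k..q} theta_j psi_{j-k}   (c_k = 0 for k > q),
using gamma(-m) = gamma(m).
psi-weights needed (psi_j = theta_j + sum_i phi_i psi_{j-i}):
  psi_1 = theta_1 + phi_1 = -0.216 + (-0.093) = -0.309
Right-hand sides:
  c_0 = sigma^2 (1 + theta_1 psi_1) = 1 * (1 + (-0.216)(-0.309)) = 1 * 1.066744 = 1.066744
  c_1 = sigma^2 theta_1 = 1 * (-0.216) = -0.216
  c_2 = 0
Equations for k = 0 and k = 1 (AR order 1):
  gamma(0) = phi_1 gamma(1) + c_0
  gamma(1) = phi_1 gamma(0) + c_1
Substituting the second into the first: gamma(0) (1 - phi_1^2) = c_0 + phi_1 c_1, so
  gamma(0) = (c_0 + phi_1 c_1) / (1 - phi_1^2) = (1.066744 + (-0.093)(-0.216)) / (1 - (-0.093)^2) = 1.086832 / 0.991351 = 1.096314.
  gamma(1) = phi_1 gamma(0) + c_1 = (-0.093)(1.096314) + (-0.216) = -0.317957.
Therefore gamma(1) = -0.3180 (to 4 decimal places).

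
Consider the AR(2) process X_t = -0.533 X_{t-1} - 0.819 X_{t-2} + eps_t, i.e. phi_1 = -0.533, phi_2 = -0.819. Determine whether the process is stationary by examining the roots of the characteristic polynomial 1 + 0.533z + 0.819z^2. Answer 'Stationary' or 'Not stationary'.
\text{Stationary}

The AR(p) characteristic polynomial is P(z) = 1 + 0.533z + 0.819z^2.
Stationarity requires all roots to lie outside the unit circle, i.e. |z| > 1 for every root.
Set 1 + (0.533) z + (0.819) z^2 = 0, i.e. a z^2 + b z + c = 0 with a = 0.819, b = 0.533, c = 1.
Discriminant D = b^2 - 4ac = (0.533)^2 - 4*(0.819)*1 = 0.284089 - (3.276) = -2.991911.
D < 0, so the roots are the complex-conjugate pair z = (-b +/- i sqrt(-D)) / (2a) = -0.3254 +/- 1.056i.
For a conjugate pair |z|^2 = z * conj(z) = (product of roots) = c/a = 1/(0.819) = 1.221001, so |z| = sqrt(1.221001) = 1.105 for both roots.
Moduli of all roots: 1.1050, 1.1050.
All moduli strictly greater than 1? Yes.
Verdict: Stationary.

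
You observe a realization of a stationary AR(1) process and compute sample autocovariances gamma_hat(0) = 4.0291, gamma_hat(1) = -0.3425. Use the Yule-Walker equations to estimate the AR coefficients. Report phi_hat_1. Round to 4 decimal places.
\hat\phi_{1} = -0.0850

The Yule-Walker equations for an AR(p) process read, in matrix form,
  Gamma_p phi = r_p,   with   (Gamma_p)_{ij} = gamma(|i - j|),
                       (r_p)_i = gamma(i),   i,j = 1..p.
Substitute the sample gammas (Toeplitz matrix and right-hand side of size 1):
  Gamma_p = [[4.0291]]
  r_p     = [-0.3425]
With p = 1 this is the single equation gamma(0) phi_1 = gamma(1):
  phi_hat_1 = gamma(1) / gamma(0) = -0.3425 / 4.0291 = -0.0850.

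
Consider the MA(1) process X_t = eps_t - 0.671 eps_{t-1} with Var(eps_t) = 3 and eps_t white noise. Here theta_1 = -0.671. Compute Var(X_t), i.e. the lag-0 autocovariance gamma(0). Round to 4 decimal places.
\gamma(0) = 4.3507

For an MA(q) process X_t = eps_t + sum_i theta_i eps_{t-i} with
Var(eps_t) = sigma^2, the variance is
  gamma(0) = sigma^2 * (1 + sum_i theta_i^2).
  sum_i theta_i^2 = (-0.671)^2 = 0.450241.
  gamma(0) = 3 * (1 + 0.450241) = 3 * 1.450241 = 4.350723, which rounds to 4.3507.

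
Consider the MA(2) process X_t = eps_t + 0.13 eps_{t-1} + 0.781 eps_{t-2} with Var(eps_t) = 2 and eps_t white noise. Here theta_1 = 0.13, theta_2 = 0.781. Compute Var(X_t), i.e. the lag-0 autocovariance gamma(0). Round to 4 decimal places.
\gamma(0) = 3.2537

For an MA(q) process X_t = eps_t + sum_i theta_i eps_{t-i} with
Var(eps_t) = sigma^2, the variance is
  gamma(0) = sigma^2 * (1 + sum_i theta_i^2).
  sum_i theta_i^2 = (0.13)^2 + (0.781)^2 = 0.0169 + 0.609961 = 0.626861.
  gamma(0) = 2 * (1 + 0.626861) = 2 * 1.626861 = 3.253722, which rounds to 3.2537.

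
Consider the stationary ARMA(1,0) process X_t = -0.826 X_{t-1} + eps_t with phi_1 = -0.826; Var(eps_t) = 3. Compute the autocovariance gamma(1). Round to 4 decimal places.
\gamma(1) = -7.7992

Multiply the model equation by X_{t-k} and take expectations. With theta_0 = psi_0 = 1 and psi_j the MA(infinity) weights, this gives
  gamma(k) - sum_i phi_i gamma(k-i) = c_k,
  c_k = sigma^2 * sum_{j=k..q} theta_j psi_{j-k}   (c_k = 0 for k > q),
using gamma(-m) = gamma(m).
Pure AR (q = 0): c_0 = sigma^2 = 3, c_k = 0 for k >= 1.
Equations for k = 0 and k = 1 (AR order 1):
  gamma(0) = phi_1 gamma(1) + c_0
  gamma(1) = phi_1 gamma(0) + c_1
Substituting the second into the first: gamma(0) (1 - phi_1^2) = c_0 + phi_1 c_1, so
  gamma(0) = c_0 / (1 - phi_1^2) = 3 / (1 - (-0.826)^2) = 3 / 0.317724 = 9.442157.
  gamma(1) = phi_1 gamma(0) = (-0.826)(9.442157) = -7.799222.
Therefore gamma(1) = -7.7992 (to 4 decimal places).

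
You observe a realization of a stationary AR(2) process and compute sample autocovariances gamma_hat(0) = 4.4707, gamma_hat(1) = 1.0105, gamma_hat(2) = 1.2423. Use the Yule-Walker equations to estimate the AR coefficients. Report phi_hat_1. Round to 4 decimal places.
\hat\phi_{1} = 0.1720

The Yule-Walker equations for an AR(p) process read, in matrix form,
  Gamma_p phi = r_p,   with   (Gamma_p)_{ij} = gamma(|i - j|),
                       (r_p)_i = gamma(i),   i,j = 1..p.
Substitute the sample gammas (Toeplitz matrix and right-hand side of size 2):
  Gamma_p = [[4.4707, 1.0105], [1.0105, 4.4707]]
  r_p     = [1.0105, 1.2423]
Written out:
  4.4707 phi_1 + 1.0105 phi_2 = 1.0105
  1.0105 phi_1 + 4.4707 phi_2 = 1.2423
Solve by Cramer's rule:
  det = gamma(0)^2 - gamma(1)^2 = (4.4707)^2 - (1.0105)^2 = 19.98715849 - 1.02111025 = 18.96604824
  phi_hat_1 = [gamma(1) gamma(0) - gamma(1) gamma(2)] / det = [(1.0105)(4.4707) - (1.0105)(1.2423)] / 18.96604824 = 3.2622982 / 18.96604824 = 0.172
  phi_hat_2 = [gamma(0) gamma(2) - gamma(1)^2] / det = [(4.4707)(1.2423) - (1.0105)^2] / 18.96604824 = 4.53284036 / 18.96604824 = 0.239
So phi_hat = [0.1720, 0.2390].
Therefore phi_hat_1 = 0.1720.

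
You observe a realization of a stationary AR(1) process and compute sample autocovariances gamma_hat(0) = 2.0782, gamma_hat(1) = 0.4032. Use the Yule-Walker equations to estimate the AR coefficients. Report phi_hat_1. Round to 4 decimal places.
\hat\phi_{1} = 0.1940

The Yule-Walker equations for an AR(p) process read, in matrix form,
  Gamma_p phi = r_p,   with   (Gamma_p)_{ij} = gamma(|i - j|),
                       (r_p)_i = gamma(i),   i,j = 1..p.
Substitute the sample gammas (Toeplitz matrix and right-hand side of size 1):
  Gamma_p = [[2.0782]]
  r_p     = [0.4032]
With p = 1 this is the single equation gamma(0) phi_1 = gamma(1):
  phi_hat_1 = gamma(1) / gamma(0) = 0.4032 / 2.0782 = 0.1940.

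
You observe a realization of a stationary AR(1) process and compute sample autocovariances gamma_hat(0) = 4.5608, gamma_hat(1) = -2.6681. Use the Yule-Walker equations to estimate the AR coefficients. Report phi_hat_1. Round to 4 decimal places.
\hat\phi_{1} = -0.5850

The Yule-Walker equations for an AR(p) process read, in matrix form,
  Gamma_p phi = r_p,   with   (Gamma_p)_{ij} = gamma(|i - j|),
                       (r_p)_i = gamma(i),   i,j = 1..p.
Substitute the sample gammas (Toeplitz matrix and right-hand side of size 1):
  Gamma_p = [[4.5608]]
  r_p     = [-2.6681]
With p = 1 this is the single equation gamma(0) phi_1 = gamma(1):
  phi_hat_1 = gamma(1) / gamma(0) = -2.6681 / 4.5608 = -0.5850.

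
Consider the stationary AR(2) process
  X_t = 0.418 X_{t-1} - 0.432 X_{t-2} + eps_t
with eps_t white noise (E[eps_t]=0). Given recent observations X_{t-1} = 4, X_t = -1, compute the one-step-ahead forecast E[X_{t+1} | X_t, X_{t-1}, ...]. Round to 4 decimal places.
E[X_{t+1} \mid \mathcal F_t] = -2.1460

For an AR(p) model X_t = c + sum_i phi_i X_{t-i} + eps_t, the
one-step-ahead conditional mean is
  E[X_{t+1} | X_t, ...] = c + sum_i phi_i X_{t+1-i}.
Substitute known values:
  E[X_{t+1} | ...] = (0.418) * (-1) + (-0.432) * (4)
                   = -2.1460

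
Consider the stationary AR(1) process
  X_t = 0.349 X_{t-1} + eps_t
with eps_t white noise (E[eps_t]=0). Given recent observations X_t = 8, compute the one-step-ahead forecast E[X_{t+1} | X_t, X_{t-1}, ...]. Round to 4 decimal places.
E[X_{t+1} \mid \mathcal F_t] = 2.7920

For an AR(p) model X_t = c + sum_i phi_i X_{t-i} + eps_t, the
one-step-ahead conditional mean is
  E[X_{t+1} | X_t, ...] = c + sum_i phi_i X_{t+1-i}.
Substitute known values:
  E[X_{t+1} | ...] = (0.349) * (8)
                   = 2.7920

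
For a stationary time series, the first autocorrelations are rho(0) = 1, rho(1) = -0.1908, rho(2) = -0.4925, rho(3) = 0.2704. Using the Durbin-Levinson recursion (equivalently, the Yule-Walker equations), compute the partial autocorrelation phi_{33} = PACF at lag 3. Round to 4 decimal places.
\phi_{33} = 0.0299

The PACF at lag k is phi_{kk}, the last component of the solution
to the Yule-Walker system G_k phi = r_k where
  (G_k)_{ij} = rho(|i - j|), (r_k)_i = rho(i), i,j = 1..k.
Equivalently, Durbin-Levinson gives phi_{kk} iteratively:
  phi_{11} = rho(1)
  phi_{kk} = [rho(k) - sum_{j=1..k-1} phi_{k-1,j} rho(k-j)]
            / [1 - sum_{j=1..k-1} phi_{k-1,j} rho(j)],
  phi_{k,j} = phi_{k-1,j} - phi_{kk} phi_{k-1,k-j},  j = 1..k-1.
Step k = 1:
  phi_11 = rho(1) = -0.1908.
Step k = 2:
  phi_22 = [rho(2) - phi_11 rho(1)] / [1 - phi_11 rho(1)] = [-0.4925 - (-0.1908)(-0.1908)] / [1 - (-0.1908)(-0.1908)]
         = -0.52890464 / 0.96359536 = -0.548887.
  Update: phi_21 = phi_11 - phi_22 phi_11 = -0.1908 - (-0.548887)(-0.1908) = -0.295528.
Step k = 3:
  phi_33 = [rho(3) - phi_21 rho(2) - phi_22 rho(1)] / [1 - phi_21 rho(1) - phi_22 rho(2)]
    numerator   = 0.2704 - (-0.295528)(-0.4925) - (-0.548887)(-0.1908) = 0.02012509
    denominator = 1 - (-0.295528)(-0.1908) - (-0.548887)(-0.4925) = 0.67328666
  phi_33 = 0.02012509 / 0.67328666 = 0.0299.
Therefore phi_{33} = 0.0299.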